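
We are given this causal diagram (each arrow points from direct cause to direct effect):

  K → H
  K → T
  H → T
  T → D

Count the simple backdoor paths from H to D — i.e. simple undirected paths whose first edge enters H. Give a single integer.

A backdoor path from H to D is any simple undirected path whose first edge points into H (i.e. leaves H via a parent).
Parents of H: {K}.
Enumerating:
  P1: H <- K -> T -> D
That exhausts the simple backdoor paths. Count: 1.

1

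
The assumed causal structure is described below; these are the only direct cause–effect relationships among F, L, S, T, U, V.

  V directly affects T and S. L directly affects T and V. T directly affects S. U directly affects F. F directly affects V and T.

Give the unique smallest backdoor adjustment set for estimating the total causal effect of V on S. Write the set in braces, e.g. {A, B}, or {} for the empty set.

{F, L}

Variables eligible for adjustment (non-descendants of V, excluding V and S): {F, L, U}.
Backdoor paths from V to S:
  P1: V <- F -> T -> S
  P2: V <- L -> T -> S
The empty set is not sufficient: P1 (V <- F -> T -> S) has no collider blocking it and no conditioned non-collider, so it is open.
Try {F, L}:
  P1: blocked at fork node F ∈ conditioning set.
  P2: blocked at fork node L ∈ conditioning set.
{F, L} contains no descendant of V and blocks every backdoor path.
Every element of {F, L} is needed (dropping F leaves P1 open; dropping L leaves P2 open), so no proper subset is valid.
Among all size-2 subsets of the eligible variables, only {F, L} blocks every backdoor path, so it is the unique smallest valid adjustment set.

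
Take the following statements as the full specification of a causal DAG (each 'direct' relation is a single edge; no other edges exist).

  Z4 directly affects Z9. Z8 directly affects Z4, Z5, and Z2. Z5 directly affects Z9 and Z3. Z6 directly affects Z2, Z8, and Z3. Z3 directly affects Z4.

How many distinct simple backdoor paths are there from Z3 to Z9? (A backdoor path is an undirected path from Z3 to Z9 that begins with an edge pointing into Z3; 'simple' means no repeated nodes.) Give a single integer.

6

A backdoor path from Z3 to Z9 is any simple undirected path whose first edge points into Z3 (i.e. leaves Z3 via a parent).
Parents of Z3: {Z5, Z6}.
Enumerating:
  P1: Z3 <- Z6 -> Z8 -> Z5 -> Z9
  P2: Z3 <- Z6 -> Z8 -> Z4 -> Z9
  P3: Z3 <- Z6 -> Z2 <- Z8 -> Z5 -> Z9
  P4: Z3 <- Z6 -> Z2 <- Z8 -> Z4 -> Z9
  P5: Z3 <- Z5 <- Z8 -> Z4 -> Z9
  P6: Z3 <- Z5 -> Z9
That exhausts the simple backdoor paths. Count: 6.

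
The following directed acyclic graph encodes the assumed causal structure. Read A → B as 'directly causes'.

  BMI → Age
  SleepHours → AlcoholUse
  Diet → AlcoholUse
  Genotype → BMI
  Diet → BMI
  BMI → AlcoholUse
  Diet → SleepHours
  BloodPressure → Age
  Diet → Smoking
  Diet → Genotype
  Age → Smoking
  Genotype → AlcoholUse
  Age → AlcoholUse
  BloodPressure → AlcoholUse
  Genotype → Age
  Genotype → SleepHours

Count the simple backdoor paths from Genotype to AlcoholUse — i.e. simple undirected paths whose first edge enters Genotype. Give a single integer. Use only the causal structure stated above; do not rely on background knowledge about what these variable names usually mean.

A backdoor path from Genotype to AlcoholUse is any simple undirected path whose first edge points into Genotype (i.e. leaves Genotype via a parent).
Parents of Genotype: {Diet}.
Enumerating:
  P1: Genotype <- Diet -> BMI -> Age <- BloodPressure -> AlcoholUse
  P2: Genotype <- Diet -> BMI -> Age -> AlcoholUse
  P3: Genotype <- Diet -> BMI -> AlcoholUse
  P4: Genotype <- Diet -> SleepHours -> AlcoholUse
  P5: Genotype <- Diet -> Smoking <- Age <- BMI -> AlcoholUse
  P6: Genotype <- Diet -> Smoking <- Age <- BloodPressure -> AlcoholUse
  P7: Genotype <- Diet -> Smoking <- Age -> AlcoholUse
  P8: Genotype <- Diet -> AlcoholUse
That exhausts the simple backdoor paths. Count: 8.

8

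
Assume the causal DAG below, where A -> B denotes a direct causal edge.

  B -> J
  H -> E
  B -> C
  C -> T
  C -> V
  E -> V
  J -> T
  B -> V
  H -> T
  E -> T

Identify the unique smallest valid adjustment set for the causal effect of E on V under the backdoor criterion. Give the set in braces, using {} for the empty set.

Variables eligible for adjustment (non-descendants of E, excluding E and V): {B, C, H, J}.
Backdoor paths from E to V:
  P1: E <- H -> T <- J <- B -> C -> V
  P2: E <- H -> T <- J <- B -> V
  P3: E <- H -> T <- C <- B -> V
  P4: E <- H -> T <- C -> V
Each backdoor path contains an unconditioned collider, so every path is already blocked with the empty conditioning set:
  P1: blocked at collider T (neither it nor any descendant is in the conditioning set).
  P2: blocked at collider T (neither it nor any descendant is in the conditioning set).
  P3: blocked at collider T (neither it nor any descendant is in the conditioning set).
  P4: blocked at collider T (neither it nor any descendant is in the conditioning set).
The empty set is therefore the unique smallest valid set.

{}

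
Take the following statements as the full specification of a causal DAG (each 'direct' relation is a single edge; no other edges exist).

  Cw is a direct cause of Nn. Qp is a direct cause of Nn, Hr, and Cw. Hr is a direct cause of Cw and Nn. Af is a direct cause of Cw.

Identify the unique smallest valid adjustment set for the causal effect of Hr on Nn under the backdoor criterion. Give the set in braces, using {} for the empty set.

Variables eligible for adjustment (non-descendants of Hr, excluding Hr and Nn): {Af, Qp}.
Backdoor paths from Hr to Nn:
  P1: Hr <- Qp -> Cw -> Nn
  P2: Hr <- Qp -> Nn
The empty set is not sufficient: P1 (Hr <- Qp -> Cw -> Nn) has no collider blocking it and no conditioned non-collider, so it is open.
Try {Qp}:
  P1: blocked at fork node Qp ∈ conditioning set.
  P2: blocked at fork node Qp ∈ conditioning set.
{Qp} contains no descendant of Hr and blocks every backdoor path.
No other singleton works — e.g. {Af} leaves P1 open — so {Qp} is the unique smallest valid adjustment set.

{Qp}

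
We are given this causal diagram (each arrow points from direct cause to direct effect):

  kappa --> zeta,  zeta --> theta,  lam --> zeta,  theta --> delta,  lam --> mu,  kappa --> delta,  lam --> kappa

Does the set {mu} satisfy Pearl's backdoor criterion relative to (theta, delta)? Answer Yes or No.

Backdoor paths from theta to delta (paths whose first edge points into theta):
  P1: theta <- zeta <- lam -> kappa -> delta
  P2: theta <- zeta <- kappa -> delta
Condition 1 (no descendant of theta in the set): holds — descendants of theta are {delta}; none are in {mu}.
Condition 2 (every backdoor path blocked by {mu}):
  P1: open — no interior node is in the conditioning set.
  P2: open — no interior node is in the conditioning set.
{mu} does not satisfy the backdoor criterion.

No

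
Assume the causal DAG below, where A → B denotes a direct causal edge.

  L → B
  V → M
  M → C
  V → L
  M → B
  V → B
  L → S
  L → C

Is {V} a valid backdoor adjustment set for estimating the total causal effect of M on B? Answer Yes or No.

Backdoor paths from M to B (paths whose first edge points into M):
  P1: M <- V -> L -> B
  P2: M <- V -> B
Condition 1 (no descendant of M in the set): holds — descendants of M are {B, C}; none are in {V}.
Condition 2 (every backdoor path blocked by {V}):
  P1: blocked at fork node V ∈ conditioning set.
  P2: blocked at fork node V ∈ conditioning set.
{V} satisfies the backdoor criterion.

Yes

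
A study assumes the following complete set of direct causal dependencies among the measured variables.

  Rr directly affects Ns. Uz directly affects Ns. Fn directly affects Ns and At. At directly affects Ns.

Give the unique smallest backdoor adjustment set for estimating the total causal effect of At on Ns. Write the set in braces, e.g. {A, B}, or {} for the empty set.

Variables eligible for adjustment (non-descendants of At, excluding At and Ns): {Fn, Rr, Uz}.
Backdoor paths from At to Ns:
  P1: At <- Fn -> Ns
The empty set is not sufficient: P1 (At <- Fn -> Ns) has no collider blocking it and no conditioned non-collider, so it is open.
Try {Fn}:
  P1: blocked at fork node Fn ∈ conditioning set.
{Fn} contains no descendant of At and blocks every backdoor path.
No other singleton works — e.g. {Uz} leaves P1 open — so {Fn} is the unique smallest valid adjustment set.

{Fn}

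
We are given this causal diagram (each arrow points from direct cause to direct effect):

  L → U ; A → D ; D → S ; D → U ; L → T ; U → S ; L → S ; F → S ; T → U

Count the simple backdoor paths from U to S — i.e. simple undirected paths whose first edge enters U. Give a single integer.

A backdoor path from U to S is any simple undirected path whose first edge points into U (i.e. leaves U via a parent).
Parents of U: {D, L, T}.
Enumerating:
  P1: U <- L -> S
  P2: U <- T <- L -> S
  P3: U <- D -> S
That exhausts the simple backdoor paths. Count: 3.

3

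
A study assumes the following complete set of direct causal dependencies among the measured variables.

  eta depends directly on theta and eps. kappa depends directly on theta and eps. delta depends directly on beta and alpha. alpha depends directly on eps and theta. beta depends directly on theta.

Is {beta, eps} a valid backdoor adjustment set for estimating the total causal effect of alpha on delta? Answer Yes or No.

Yes

Backdoor paths from alpha to delta (paths whose first edge points into alpha):
  P1: alpha <- theta -> beta -> delta
  P2: alpha <- eps -> kappa <- theta -> beta -> delta
  P3: alpha <- eps -> eta <- theta -> beta -> delta
Condition 1 (no descendant of alpha in the set): holds — descendants of alpha are {delta}; none are in {beta, eps}.
Condition 2 (every backdoor path blocked by {beta, eps}):
  P1: blocked at chain node beta ∈ conditioning set.
  P2: blocked at fork node eps ∈ conditioning set.
  P3: blocked at fork node eps ∈ conditioning set.
{beta, eps} satisfies the backdoor criterion.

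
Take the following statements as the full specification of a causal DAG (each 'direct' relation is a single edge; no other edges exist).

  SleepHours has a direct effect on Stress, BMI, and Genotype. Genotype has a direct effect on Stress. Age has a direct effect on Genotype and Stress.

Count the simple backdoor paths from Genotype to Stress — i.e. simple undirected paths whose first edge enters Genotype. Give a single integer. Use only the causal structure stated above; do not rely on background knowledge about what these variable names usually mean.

2

A backdoor path from Genotype to Stress is any simple undirected path whose first edge points into Genotype (i.e. leaves Genotype via a parent).
Parents of Genotype: {Age, SleepHours}.
Enumerating:
  P1: Genotype <- Age -> Stress
  P2: Genotype <- SleepHours -> Stress
That exhausts the simple backdoor paths. Count: 2.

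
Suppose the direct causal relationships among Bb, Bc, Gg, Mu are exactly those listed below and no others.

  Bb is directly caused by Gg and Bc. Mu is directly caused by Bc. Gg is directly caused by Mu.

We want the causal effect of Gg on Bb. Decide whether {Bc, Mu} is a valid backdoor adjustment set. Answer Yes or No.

Yes

Backdoor paths from Gg to Bb (paths whose first edge points into Gg):
  P1: Gg <- Mu <- Bc -> Bb
Condition 1 (no descendant of Gg in the set): holds — descendants of Gg are {Bb}; none are in {Bc, Mu}.
Condition 2 (every backdoor path blocked by {Bc, Mu}):
  P1: blocked at chain node Mu ∈ conditioning set.
{Bc, Mu} satisfies the backdoor criterion.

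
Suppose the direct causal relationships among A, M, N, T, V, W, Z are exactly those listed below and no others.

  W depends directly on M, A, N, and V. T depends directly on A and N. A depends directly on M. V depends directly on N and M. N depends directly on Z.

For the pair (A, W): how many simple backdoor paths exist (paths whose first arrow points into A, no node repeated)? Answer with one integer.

A backdoor path from A to W is any simple undirected path whose first edge points into A (i.e. leaves A via a parent).
Parents of A: {M}.
Enumerating:
  P1: A <- M -> V <- N -> W
  P2: A <- M -> V -> W
  P3: A <- M -> W
That exhausts the simple backdoor paths. Count: 3.

3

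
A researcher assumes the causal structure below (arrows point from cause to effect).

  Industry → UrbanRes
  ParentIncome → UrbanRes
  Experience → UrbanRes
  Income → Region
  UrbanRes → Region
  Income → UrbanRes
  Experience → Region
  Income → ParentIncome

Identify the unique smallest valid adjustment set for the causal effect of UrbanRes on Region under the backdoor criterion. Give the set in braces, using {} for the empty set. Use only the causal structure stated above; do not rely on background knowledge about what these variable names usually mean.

{Experience, Income}

Variables eligible for adjustment (non-descendants of UrbanRes, excluding UrbanRes and Region): {Experience, Income, Industry, ParentIncome}.
Backdoor paths from UrbanRes to Region:
  P1: UrbanRes <- Income -> Region
  P2: UrbanRes <- Experience -> Region
  P3: UrbanRes <- ParentIncome <- Income -> Region
The empty set is not sufficient: P1 (UrbanRes <- Income -> Region) has no collider blocking it and no conditioned non-collider, so it is open.
Try {Experience, Income}:
  P1: blocked at fork node Income ∈ conditioning set.
  P2: blocked at fork node Experience ∈ conditioning set.
  P3: blocked at fork node Income ∈ conditioning set.
{Experience, Income} contains no descendant of UrbanRes and blocks every backdoor path.
Every element of {Experience, Income} is needed (dropping Experience leaves P2 open; dropping Income leaves P1 open), so no proper subset is valid.
Among all size-2 subsets of the eligible variables, only {Experience, Income} blocks every backdoor path, so it is the unique smallest valid adjustment set.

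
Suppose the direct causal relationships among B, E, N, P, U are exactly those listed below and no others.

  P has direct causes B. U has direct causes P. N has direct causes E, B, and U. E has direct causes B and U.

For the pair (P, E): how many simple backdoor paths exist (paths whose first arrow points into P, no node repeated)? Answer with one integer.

3

A backdoor path from P to E is any simple undirected path whose first edge points into P (i.e. leaves P via a parent).
Parents of P: {B}.
Enumerating:
  P1: P <- B -> E
  P2: P <- B -> N <- U -> E
  P3: P <- B -> N <- E
That exhausts the simple backdoor paths. Count: 3.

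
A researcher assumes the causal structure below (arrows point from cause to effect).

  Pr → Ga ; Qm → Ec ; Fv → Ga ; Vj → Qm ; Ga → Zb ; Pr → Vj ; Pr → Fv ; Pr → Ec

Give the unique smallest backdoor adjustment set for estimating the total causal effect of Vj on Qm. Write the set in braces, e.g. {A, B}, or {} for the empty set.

{}

Variables eligible for adjustment (non-descendants of Vj, excluding Vj and Qm): {Fv, Ga, Pr, Zb}.
Backdoor paths from Vj to Qm:
  P1: Vj <- Pr -> Ec <- Qm
Each backdoor path contains an unconditioned collider, so every path is already blocked with the empty conditioning set:
  P1: blocked at collider Ec (neither it nor any descendant is in the conditioning set).
The empty set is therefore the unique smallest valid set.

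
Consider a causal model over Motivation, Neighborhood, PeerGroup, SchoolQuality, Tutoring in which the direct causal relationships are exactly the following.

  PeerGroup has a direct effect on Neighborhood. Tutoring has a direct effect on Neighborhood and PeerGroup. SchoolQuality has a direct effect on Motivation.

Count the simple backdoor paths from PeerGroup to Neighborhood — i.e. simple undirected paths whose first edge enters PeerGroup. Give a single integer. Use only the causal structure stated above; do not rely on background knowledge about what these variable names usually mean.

1

A backdoor path from PeerGroup to Neighborhood is any simple undirected path whose first edge points into PeerGroup (i.e. leaves PeerGroup via a parent).
Parents of PeerGroup: {Tutoring}.
Enumerating:
  P1: PeerGroup <- Tutoring -> Neighborhood
That exhausts the simple backdoor paths. Count: 1.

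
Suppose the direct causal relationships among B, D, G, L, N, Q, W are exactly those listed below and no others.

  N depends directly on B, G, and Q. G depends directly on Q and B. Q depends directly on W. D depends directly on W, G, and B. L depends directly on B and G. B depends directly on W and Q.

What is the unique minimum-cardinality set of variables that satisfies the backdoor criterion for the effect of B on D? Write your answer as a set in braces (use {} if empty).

Variables eligible for adjustment (non-descendants of B, excluding B and D): {Q, W}.
Backdoor paths from B to D:
  P1: B <- W -> Q -> G -> D
  P2: B <- W -> Q -> N <- G -> D
  P3: B <- W -> D
  P4: B <- Q <- W -> D
  P5: B <- Q -> G -> D
  P6: B <- Q -> N <- G -> D
The empty set is not sufficient: P1 (B <- W -> Q -> G -> D) has no collider blocking it and no conditioned non-collider, so it is open.
Try {Q, W}:
  P1: blocked at fork node W ∈ conditioning set.
  P2: blocked at fork node W ∈ conditioning set.
  P3: blocked at fork node W ∈ conditioning set.
  P4: blocked at chain node Q ∈ conditioning set.
  P5: blocked at fork node Q ∈ conditioning set.
  P6: blocked at fork node Q ∈ conditioning set.
{Q, W} contains no descendant of B and blocks every backdoor path.
Every element of {Q, W} is needed (dropping Q leaves P5 open; dropping W leaves P3 open), so no proper subset is valid.
Among all size-2 subsets of the eligible variables, only {Q, W} blocks every backdoor path, so it is the unique smallest valid adjustment set.

{Q, W}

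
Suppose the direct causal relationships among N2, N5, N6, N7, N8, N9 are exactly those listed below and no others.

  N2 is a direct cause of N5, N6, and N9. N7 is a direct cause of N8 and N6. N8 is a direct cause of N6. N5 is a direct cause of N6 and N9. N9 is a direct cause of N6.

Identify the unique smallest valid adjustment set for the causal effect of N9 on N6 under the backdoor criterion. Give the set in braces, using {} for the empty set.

{N2, N5}

Variables eligible for adjustment (non-descendants of N9, excluding N9 and N6): {N2, N5, N7, N8}.
Backdoor paths from N9 to N6:
  P1: N9 <- N2 -> N5 -> N6
  P2: N9 <- N2 -> N6
  P3: N9 <- N5 <- N2 -> N6
  P4: N9 <- N5 -> N6
The empty set is not sufficient: P1 (N9 <- N2 -> N5 -> N6) has no collider blocking it and no conditioned non-collider, so it is open.
Try {N2, N5}:
  P1: blocked at fork node N2 ∈ conditioning set.
  P2: blocked at fork node N2 ∈ conditioning set.
  P3: blocked at chain node N5 ∈ conditioning set.
  P4: blocked at fork node N5 ∈ conditioning set.
{N2, N5} contains no descendant of N9 and blocks every backdoor path.
Every element of {N2, N5} is needed (dropping N2 leaves P2 open; dropping N5 leaves P4 open), so no proper subset is valid.
Among all size-2 subsets of the eligible variables, only {N2, N5} blocks every backdoor path, so it is the unique smallest valid adjustment set.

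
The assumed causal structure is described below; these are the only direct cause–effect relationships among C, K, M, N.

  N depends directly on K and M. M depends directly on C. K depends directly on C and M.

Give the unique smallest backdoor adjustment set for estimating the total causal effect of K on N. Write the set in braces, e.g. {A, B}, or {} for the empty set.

Variables eligible for adjustment (non-descendants of K, excluding K and N): {C, M}.
Backdoor paths from K to N:
  P1: K <- C -> M -> N
  P2: K <- M -> N
The empty set is not sufficient: P1 (K <- C -> M -> N) has no collider blocking it and no conditioned non-collider, so it is open.
Try {M}:
  P1: blocked at chain node M ∈ conditioning set.
  P2: blocked at fork node M ∈ conditioning set.
{M} contains no descendant of K and blocks every backdoor path.
No other singleton works — e.g. {C} leaves P2 open — so {M} is the unique smallest valid adjustment set.

{M}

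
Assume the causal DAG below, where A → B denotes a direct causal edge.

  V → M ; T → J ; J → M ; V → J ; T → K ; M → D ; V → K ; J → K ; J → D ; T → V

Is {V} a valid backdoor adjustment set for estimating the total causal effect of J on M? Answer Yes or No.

Yes

Backdoor paths from J to M (paths whose first edge points into J):
  P1: J <- T -> V -> M
  P2: J <- T -> K <- V -> M
  P3: J <- V -> M
Condition 1 (no descendant of J in the set): holds — descendants of J are {D, K, M}; none are in {V}.
Condition 2 (every backdoor path blocked by {V}):
  P1: blocked at chain node V ∈ conditioning set.
  P2: blocked at collider K (neither it nor any descendant is in the conditioning set).
  P3: blocked at fork node V ∈ conditioning set.
{V} satisfies the backdoor criterion.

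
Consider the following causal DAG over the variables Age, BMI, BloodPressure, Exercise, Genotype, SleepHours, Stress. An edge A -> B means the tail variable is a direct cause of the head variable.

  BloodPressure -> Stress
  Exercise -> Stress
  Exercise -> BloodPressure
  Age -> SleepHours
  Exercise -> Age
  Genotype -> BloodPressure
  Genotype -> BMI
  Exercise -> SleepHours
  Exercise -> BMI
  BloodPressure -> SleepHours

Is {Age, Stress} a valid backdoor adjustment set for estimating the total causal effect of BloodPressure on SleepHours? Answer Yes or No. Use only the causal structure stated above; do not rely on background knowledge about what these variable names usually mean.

Backdoor paths from BloodPressure to SleepHours (paths whose first edge points into BloodPressure):
  P1: BloodPressure <- Genotype -> BMI <- Exercise -> Age -> SleepHours
  P2: BloodPressure <- Genotype -> BMI <- Exercise -> SleepHours
  P3: BloodPressure <- Exercise -> Age -> SleepHours
  P4: BloodPressure <- Exercise -> SleepHours
Condition 1 (no descendant of BloodPressure in the set): FAILS — Stress is a descendant of BloodPressure.
Condition 2 (every backdoor path blocked by {Age, Stress}):
  P1: blocked at collider BMI (neither it nor any descendant is in the conditioning set).
  P2: blocked at collider BMI (neither it nor any descendant is in the conditioning set).
  P3: blocked at chain node Age ∈ conditioning set.
  P4: open — no interior node is in the conditioning set.
{Age, Stress} does not satisfy the backdoor criterion.

No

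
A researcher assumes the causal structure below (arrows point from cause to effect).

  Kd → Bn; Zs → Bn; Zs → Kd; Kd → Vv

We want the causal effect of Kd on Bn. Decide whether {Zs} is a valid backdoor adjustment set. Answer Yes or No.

Yes

Backdoor paths from Kd to Bn (paths whose first edge points into Kd):
  P1: Kd <- Zs -> Bn
Condition 1 (no descendant of Kd in the set): holds — descendants of Kd are {Bn, Vv}; none are in {Zs}.
Condition 2 (every backdoor path blocked by {Zs}):
  P1: blocked at fork node Zs ∈ conditioning set.
{Zs} satisfies the backdoor criterion.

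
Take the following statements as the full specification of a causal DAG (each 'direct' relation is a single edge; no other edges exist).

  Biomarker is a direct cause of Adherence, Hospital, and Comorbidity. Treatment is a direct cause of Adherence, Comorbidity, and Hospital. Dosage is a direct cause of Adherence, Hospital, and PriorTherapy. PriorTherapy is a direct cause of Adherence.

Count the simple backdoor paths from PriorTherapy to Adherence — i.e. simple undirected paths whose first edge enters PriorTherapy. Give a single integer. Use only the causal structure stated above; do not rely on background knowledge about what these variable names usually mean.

A backdoor path from PriorTherapy to Adherence is any simple undirected path whose first edge points into PriorTherapy (i.e. leaves PriorTherapy via a parent).
Parents of PriorTherapy: {Dosage}.
Enumerating:
  P1: PriorTherapy <- Dosage -> Hospital <- Treatment -> Adherence
  P2: PriorTherapy <- Dosage -> Hospital <- Treatment -> Comorbidity <- Biomarker -> Adherence
  P3: PriorTherapy <- Dosage -> Hospital <- Biomarker -> Adherence
  P4: PriorTherapy <- Dosage -> Hospital <- Biomarker -> Comorbidity <- Treatment -> Adherence
  P5: PriorTherapy <- Dosage -> Adherence
That exhausts the simple backdoor paths. Count: 5.

5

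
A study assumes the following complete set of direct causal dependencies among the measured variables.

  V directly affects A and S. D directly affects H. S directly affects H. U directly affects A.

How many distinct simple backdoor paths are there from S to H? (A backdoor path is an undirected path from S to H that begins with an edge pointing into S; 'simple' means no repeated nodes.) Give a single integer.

A backdoor path from S to H is any simple undirected path whose first edge points into S (i.e. leaves S via a parent).
Parents of S: {V}.
No simple path from any parent of S reaches H without revisiting S, so there are no backdoor paths.

0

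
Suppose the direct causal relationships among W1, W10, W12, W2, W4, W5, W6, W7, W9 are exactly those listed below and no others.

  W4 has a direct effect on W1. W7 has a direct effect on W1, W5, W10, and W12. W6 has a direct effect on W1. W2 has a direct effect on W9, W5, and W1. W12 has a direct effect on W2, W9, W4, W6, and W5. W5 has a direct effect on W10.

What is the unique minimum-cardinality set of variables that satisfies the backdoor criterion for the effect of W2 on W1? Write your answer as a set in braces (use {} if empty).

{W12}

Variables eligible for adjustment (non-descendants of W2, excluding W2 and W1): {W12, W4, W6, W7}.
Backdoor paths from W2 to W1:
  P1: W2 <- W12 <- W7 -> W1
  P2: W2 <- W12 -> W6 -> W1
  P3: W2 <- W12 -> W5 <- W7 -> W1
  P4: W2 <- W12 -> W5 -> W10 <- W7 -> W1
  P5: W2 <- W12 -> W4 -> W1
The empty set is not sufficient: P1 (W2 <- W12 <- W7 -> W1) has no collider blocking it and no conditioned non-collider, so it is open.
Try {W12}:
  P1: blocked at chain node W12 ∈ conditioning set.
  P2: blocked at fork node W12 ∈ conditioning set.
  P3: blocked at fork node W12 ∈ conditioning set.
  P4: blocked at fork node W12 ∈ conditioning set.
  P5: blocked at fork node W12 ∈ conditioning set.
{W12} contains no descendant of W2 and blocks every backdoor path.
No other singleton works — e.g. {W7} leaves P2 open — so {W12} is the unique smallest valid adjustment set.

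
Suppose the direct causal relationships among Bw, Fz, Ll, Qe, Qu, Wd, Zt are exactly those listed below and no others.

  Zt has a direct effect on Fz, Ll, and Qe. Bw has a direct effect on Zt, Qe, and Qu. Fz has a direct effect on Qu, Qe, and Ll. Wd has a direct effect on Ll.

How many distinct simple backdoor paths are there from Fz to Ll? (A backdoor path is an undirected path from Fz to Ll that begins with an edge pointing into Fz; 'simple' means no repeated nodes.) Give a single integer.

1

A backdoor path from Fz to Ll is any simple undirected path whose first edge points into Fz (i.e. leaves Fz via a parent).
Parents of Fz: {Zt}.
Enumerating:
  P1: Fz <- Zt -> Ll
That exhausts the simple backdoor paths. Count: 1.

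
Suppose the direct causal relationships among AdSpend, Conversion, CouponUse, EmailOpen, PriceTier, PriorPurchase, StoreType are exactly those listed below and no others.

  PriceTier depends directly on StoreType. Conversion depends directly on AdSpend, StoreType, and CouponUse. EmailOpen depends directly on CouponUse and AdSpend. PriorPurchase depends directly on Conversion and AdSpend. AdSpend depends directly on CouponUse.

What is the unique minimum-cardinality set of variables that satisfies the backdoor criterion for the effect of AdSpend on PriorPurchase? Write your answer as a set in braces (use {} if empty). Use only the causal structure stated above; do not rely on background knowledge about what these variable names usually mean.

Variables eligible for adjustment (non-descendants of AdSpend, excluding AdSpend and PriorPurchase): {CouponUse, PriceTier, StoreType}.
Backdoor paths from AdSpend to PriorPurchase:
  P1: AdSpend <- CouponUse -> Conversion -> PriorPurchase
The empty set is not sufficient: P1 (AdSpend <- CouponUse -> Conversion -> PriorPurchase) has no collider blocking it and no conditioned non-collider, so it is open.
Try {CouponUse}:
  P1: blocked at fork node CouponUse ∈ conditioning set.
{CouponUse} contains no descendant of AdSpend and blocks every backdoor path.
No other singleton works — e.g. {StoreType} leaves P1 open — so {CouponUse} is the unique smallest valid adjustment set.

{CouponUse}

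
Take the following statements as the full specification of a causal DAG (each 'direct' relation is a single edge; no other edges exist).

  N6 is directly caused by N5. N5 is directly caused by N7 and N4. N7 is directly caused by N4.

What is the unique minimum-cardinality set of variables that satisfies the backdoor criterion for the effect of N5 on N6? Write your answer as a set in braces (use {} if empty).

{}

Variables eligible for adjustment (non-descendants of N5, excluding N5 and N6): {N4, N7}.
Backdoor paths from N5 to N6:
  (none)
With no backdoor paths the empty set already satisfies the criterion, and it is trivially minimal.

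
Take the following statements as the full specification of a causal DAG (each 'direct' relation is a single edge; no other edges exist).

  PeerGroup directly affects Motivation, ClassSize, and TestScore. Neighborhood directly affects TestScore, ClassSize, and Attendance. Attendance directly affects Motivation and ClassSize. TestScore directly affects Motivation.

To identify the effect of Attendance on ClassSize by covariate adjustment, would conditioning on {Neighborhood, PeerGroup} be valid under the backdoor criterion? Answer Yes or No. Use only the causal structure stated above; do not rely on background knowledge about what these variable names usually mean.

Yes

Backdoor paths from Attendance to ClassSize (paths whose first edge points into Attendance):
  P1: Attendance <- Neighborhood -> TestScore <- PeerGroup -> ClassSize
  P2: Attendance <- Neighborhood -> TestScore -> Motivation <- PeerGroup -> ClassSize
  P3: Attendance <- Neighborhood -> ClassSize
Condition 1 (no descendant of Attendance in the set): holds — descendants of Attendance are {ClassSize, Motivation}; none are in {Neighborhood, PeerGroup}.
Condition 2 (every backdoor path blocked by {Neighborhood, PeerGroup}):
  P1: blocked at fork node Neighborhood ∈ conditioning set.
  P2: blocked at fork node Neighborhood ∈ conditioning set.
  P3: blocked at fork node Neighborhood ∈ conditioning set.
{Neighborhood, PeerGroup} satisfies the backdoor criterion.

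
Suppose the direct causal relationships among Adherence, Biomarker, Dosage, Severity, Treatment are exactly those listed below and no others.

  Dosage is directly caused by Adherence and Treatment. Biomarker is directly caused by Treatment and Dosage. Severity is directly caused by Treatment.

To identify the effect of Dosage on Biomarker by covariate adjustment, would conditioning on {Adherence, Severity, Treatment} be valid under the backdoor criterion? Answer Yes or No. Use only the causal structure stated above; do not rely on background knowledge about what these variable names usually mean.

Backdoor paths from Dosage to Biomarker (paths whose first edge points into Dosage):
  P1: Dosage <- Treatment -> Biomarker
Condition 1 (no descendant of Dosage in the set): holds — descendants of Dosage are {Biomarker}; none are in {Adherence, Severity, Treatment}.
Condition 2 (every backdoor path blocked by {Adherence, Severity, Treatment}):
  P1: blocked at fork node Treatment ∈ conditioning set.
{Adherence, Severity, Treatment} satisfies the backdoor criterion.

Yes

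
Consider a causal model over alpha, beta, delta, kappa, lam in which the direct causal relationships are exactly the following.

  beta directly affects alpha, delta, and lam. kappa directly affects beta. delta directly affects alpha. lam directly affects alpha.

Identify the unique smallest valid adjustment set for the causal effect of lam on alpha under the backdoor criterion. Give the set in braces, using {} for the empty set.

Variables eligible for adjustment (non-descendants of lam, excluding lam and alpha): {beta, delta, kappa}.
Backdoor paths from lam to alpha:
  P1: lam <- beta -> delta -> alpha
  P2: lam <- beta -> alpha
The empty set is not sufficient: P1 (lam <- beta -> delta -> alpha) has no collider blocking it and no conditioned non-collider, so it is open.
Try {beta}:
  P1: blocked at fork node beta ∈ conditioning set.
  P2: blocked at fork node beta ∈ conditioning set.
{beta} contains no descendant of lam and blocks every backdoor path.
No other singleton works — e.g. {kappa} leaves P1 open — so {beta} is the unique smallest valid adjustment set.

{beta}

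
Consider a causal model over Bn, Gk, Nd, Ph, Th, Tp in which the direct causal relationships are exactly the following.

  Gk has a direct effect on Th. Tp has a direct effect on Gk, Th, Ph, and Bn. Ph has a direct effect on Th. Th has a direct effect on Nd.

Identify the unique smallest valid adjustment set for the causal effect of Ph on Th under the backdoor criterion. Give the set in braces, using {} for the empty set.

Variables eligible for adjustment (non-descendants of Ph, excluding Ph and Th): {Bn, Gk, Tp}.
Backdoor paths from Ph to Th:
  P1: Ph <- Tp -> Gk -> Th
  P2: Ph <- Tp -> Th
The empty set is not sufficient: P1 (Ph <- Tp -> Gk -> Th) has no collider blocking it and no conditioned non-collider, so it is open.
Try {Tp}:
  P1: blocked at fork node Tp ∈ conditioning set.
  P2: blocked at fork node Tp ∈ conditioning set.
{Tp} contains no descendant of Ph and blocks every backdoor path.
No other singleton works — e.g. {Gk} leaves P2 open — so {Tp} is the unique smallest valid adjustment set.

{Tp}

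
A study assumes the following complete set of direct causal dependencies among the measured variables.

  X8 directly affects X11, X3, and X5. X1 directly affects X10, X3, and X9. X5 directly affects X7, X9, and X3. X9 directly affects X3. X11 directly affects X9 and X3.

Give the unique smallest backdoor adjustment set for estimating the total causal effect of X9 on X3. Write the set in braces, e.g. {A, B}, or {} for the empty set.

{X1, X11, X5}

Variables eligible for adjustment (non-descendants of X9, excluding X9 and X3): {X1, X10, X11, X5, X7, X8}.
Backdoor paths from X9 to X3:
  P1: X9 <- X5 <- X8 -> X11 -> X3
  P2: X9 <- X5 <- X8 -> X3
  P3: X9 <- X5 -> X3
  P4: X9 <- X1 -> X3
  P5: X9 <- X11 <- X8 -> X5 -> X3
  P6: X9 <- X11 <- X8 -> X3
  P7: X9 <- X11 -> X3
The empty set is not sufficient: P1 (X9 <- X5 <- X8 -> X11 -> X3) has no collider blocking it and no conditioned non-collider, so it is open.
Try {X1, X11, X5}:
  P1: blocked at chain node X5 ∈ conditioning set.
  P2: blocked at chain node X5 ∈ conditioning set.
  P3: blocked at fork node X5 ∈ conditioning set.
  P4: blocked at fork node X1 ∈ conditioning set.
  P5: blocked at chain node X11 ∈ conditioning set.
  P6: blocked at chain node X11 ∈ conditioning set.
  P7: blocked at fork node X11 ∈ conditioning set.
{X1, X11, X5} contains no descendant of X9 and blocks every backdoor path.
Every element of {X1, X11, X5} is needed (dropping X1 leaves P4 open; dropping X11 leaves P6 open; dropping X5 leaves P2 open), so no proper subset is valid.
Among all size-3 subsets of the eligible variables, only {X1, X11, X5} blocks every backdoor path, so it is the unique smallest valid adjustment set.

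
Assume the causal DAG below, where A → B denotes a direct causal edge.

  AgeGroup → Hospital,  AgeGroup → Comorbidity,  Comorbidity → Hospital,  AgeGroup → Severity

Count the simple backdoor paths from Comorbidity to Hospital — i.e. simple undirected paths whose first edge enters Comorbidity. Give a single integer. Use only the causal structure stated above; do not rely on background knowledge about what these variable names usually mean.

1

A backdoor path from Comorbidity to Hospital is any simple undirected path whose first edge points into Comorbidity (i.e. leaves Comorbidity via a parent).
Parents of Comorbidity: {AgeGroup}.
Enumerating:
  P1: Comorbidity <- AgeGroup -> Hospital
That exhausts the simple backdoor paths. Count: 1.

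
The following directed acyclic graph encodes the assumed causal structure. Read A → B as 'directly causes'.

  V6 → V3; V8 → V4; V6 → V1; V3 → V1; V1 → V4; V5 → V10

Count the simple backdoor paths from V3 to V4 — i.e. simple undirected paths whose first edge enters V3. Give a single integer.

A backdoor path from V3 to V4 is any simple undirected path whose first edge points into V3 (i.e. leaves V3 via a parent).
Parents of V3: {V6}.
Enumerating:
  P1: V3 <- V6 -> V1 -> V4
That exhausts the simple backdoor paths. Count: 1.

1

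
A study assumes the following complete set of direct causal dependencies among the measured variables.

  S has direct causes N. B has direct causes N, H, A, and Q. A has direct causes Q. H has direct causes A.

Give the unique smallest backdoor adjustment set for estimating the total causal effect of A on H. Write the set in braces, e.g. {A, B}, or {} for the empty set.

Variables eligible for adjustment (non-descendants of A, excluding A and H): {N, Q, S}.
Backdoor paths from A to H:
  P1: A <- Q -> B <- H
Each backdoor path contains an unconditioned collider, so every path is already blocked with the empty conditioning set:
  P1: blocked at collider B (neither it nor any descendant is in the conditioning set).
The empty set is therefore the unique smallest valid set.

{}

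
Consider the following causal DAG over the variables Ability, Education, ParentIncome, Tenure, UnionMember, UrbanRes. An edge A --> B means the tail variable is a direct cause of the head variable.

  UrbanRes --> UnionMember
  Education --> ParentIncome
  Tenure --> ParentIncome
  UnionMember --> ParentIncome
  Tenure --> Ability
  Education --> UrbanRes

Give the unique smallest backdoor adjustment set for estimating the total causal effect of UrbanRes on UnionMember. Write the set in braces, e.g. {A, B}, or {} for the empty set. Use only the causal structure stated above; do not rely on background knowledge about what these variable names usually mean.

{}

Variables eligible for adjustment (non-descendants of UrbanRes, excluding UrbanRes and UnionMember): {Ability, Education, Tenure}.
Backdoor paths from UrbanRes to UnionMember:
  P1: UrbanRes <- Education -> ParentIncome <- UnionMember
Each backdoor path contains an unconditioned collider, so every path is already blocked with the empty conditioning set:
  P1: blocked at collider ParentIncome (neither it nor any descendant is in the conditioning set).
The empty set is therefore the unique smallest valid set.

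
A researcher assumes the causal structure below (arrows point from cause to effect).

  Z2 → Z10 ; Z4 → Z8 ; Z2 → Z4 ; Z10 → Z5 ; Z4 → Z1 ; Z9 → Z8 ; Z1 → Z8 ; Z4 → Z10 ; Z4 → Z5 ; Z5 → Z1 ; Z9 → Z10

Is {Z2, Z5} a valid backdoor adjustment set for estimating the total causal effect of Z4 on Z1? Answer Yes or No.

No

Backdoor paths from Z4 to Z1 (paths whose first edge points into Z4):
  P1: Z4 <- Z2 -> Z10 <- Z9 -> Z8 <- Z1
  P2: Z4 <- Z2 -> Z10 -> Z5 -> Z1
Condition 1 (no descendant of Z4 in the set): FAILS — Z5 is a descendant of Z4.
Condition 2 (every backdoor path blocked by {Z2, Z5}):
  P1: blocked at fork node Z2 ∈ conditioning set.
  P2: blocked at fork node Z2 ∈ conditioning set.
{Z2, Z5} does not satisfy the backdoor criterion.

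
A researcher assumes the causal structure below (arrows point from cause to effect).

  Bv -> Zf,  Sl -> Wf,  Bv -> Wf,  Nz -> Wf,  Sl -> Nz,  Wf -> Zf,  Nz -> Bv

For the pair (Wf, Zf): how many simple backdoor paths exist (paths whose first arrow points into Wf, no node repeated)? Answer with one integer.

3

A backdoor path from Wf to Zf is any simple undirected path whose first edge points into Wf (i.e. leaves Wf via a parent).
Parents of Wf: {Bv, Nz, Sl}.
Enumerating:
  P1: Wf <- Sl -> Nz -> Bv -> Zf
  P2: Wf <- Nz -> Bv -> Zf
  P3: Wf <- Bv -> Zf
That exhausts the simple backdoor paths. Count: 3.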